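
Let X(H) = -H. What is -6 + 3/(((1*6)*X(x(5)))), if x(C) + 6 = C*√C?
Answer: -537/89 - 5*√5/178 ≈ -6.0965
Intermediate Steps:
x(C) = -6 + C^(3/2) (x(C) = -6 + C*√C = -6 + C^(3/2))
-6 + 3/(((1*6)*X(x(5)))) = -6 + 3/(((1*6)*(-(-6 + 5^(3/2))))) = -6 + 3/((6*(-(-6 + 5*√5)))) = -6 + 3/((6*(6 - 5*√5))) = -6 + 3/(36 - 30*√5)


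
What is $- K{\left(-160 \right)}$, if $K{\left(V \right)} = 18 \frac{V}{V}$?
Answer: $-18$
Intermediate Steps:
$K{\left(V \right)} = 18$ ($K{\left(V \right)} = 18 \cdot 1 = 18$)
$- K{\left(-160 \right)} = \left(-1\right) 18 = -18$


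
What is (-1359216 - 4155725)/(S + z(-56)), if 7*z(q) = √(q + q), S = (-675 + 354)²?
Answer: -3977855249067/74322133783 + 22059764*I*√7/74322133783 ≈ -53.522 + 0.00078529*I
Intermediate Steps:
S = 103041 (S = (-321)² = 103041)
z(q) = √2*√q/7 (z(q) = √(q + q)/7 = √(2*q)/7 = (√2*√q)/7 = √2*√q/7)
(-1359216 - 4155725)/(S + z(-56)) = (-1359216 - 4155725)/(103041 + √2*√(-56)/7) = -5514941/(103041 + √2*(2*I*√14)/7) = -5514941/(103041 + 4*I*√7/7)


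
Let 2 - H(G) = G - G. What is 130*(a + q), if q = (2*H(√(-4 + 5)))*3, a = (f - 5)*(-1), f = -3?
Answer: 2600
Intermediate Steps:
H(G) = 2 (H(G) = 2 - (G - G) = 2 - 1*0 = 2 + 0 = 2)
a = 8 (a = (-3 - 5)*(-1) = -8*(-1) = 8)
q = 12 (q = (2*2)*3 = 4*3 = 12)
130*(a + q) = 130*(8 + 12) = 130*20 = 2600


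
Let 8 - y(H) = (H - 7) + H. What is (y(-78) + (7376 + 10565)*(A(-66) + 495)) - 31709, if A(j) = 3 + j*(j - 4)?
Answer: 91790500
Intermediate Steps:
A(j) = 3 + j*(-4 + j)
y(H) = 15 - 2*H (y(H) = 8 - ((H - 7) + H) = 8 - ((-7 + H) + H) = 8 - (-7 + 2*H) = 8 + (7 - 2*H) = 15 - 2*H)
(y(-78) + (7376 + 10565)*(A(-66) + 495)) - 31709 = ((15 - 2*(-78)) + (7376 + 10565)*((3 + (-66)² - 4*(-66)) + 495)) - 31709 = ((15 + 156) + 17941*((3 + 4356 + 264) + 495)) - 31709 = (171 + 17941*(4623 + 495)) - 31709 = (171 + 17941*5118) - 31709 = (171 + 91822038) - 31709 = 91822209 - 31709 = 91790500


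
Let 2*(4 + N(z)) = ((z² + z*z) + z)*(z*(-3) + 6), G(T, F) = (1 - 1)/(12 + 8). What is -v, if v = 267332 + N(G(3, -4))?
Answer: -267328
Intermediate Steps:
G(T, F) = 0 (G(T, F) = 0/20 = 0*(1/20) = 0)
N(z) = -4 + (6 - 3*z)*(z + 2*z²)/2 (N(z) = -4 + (((z² + z*z) + z)*(z*(-3) + 6))/2 = -4 + (((z² + z²) + z)*(-3*z + 6))/2 = -4 + ((2*z² + z)*(6 - 3*z))/2 = -4 + ((z + 2*z²)*(6 - 3*z))/2 = -4 + ((6 - 3*z)*(z + 2*z²))/2 = -4 + (6 - 3*z)*(z + 2*z²)/2)
v = 267328 (v = 267332 + (-4 - 3*0³ + 3*0 + (9/2)*0²) = 267332 + (-4 - 3*0 + 0 + (9/2)*0) = 267332 + (-4 + 0 + 0 + 0) = 267332 - 4 = 267328)
-v = -1*267328 = -267328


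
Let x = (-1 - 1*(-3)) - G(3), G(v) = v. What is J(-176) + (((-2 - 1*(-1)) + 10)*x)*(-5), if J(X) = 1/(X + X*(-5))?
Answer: 31681/704 ≈ 45.001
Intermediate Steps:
J(X) = -1/(4*X) (J(X) = 1/(X - 5*X) = 1/(-4*X) = -1/(4*X))
x = -1 (x = (-1 - 1*(-3)) - 1*3 = (-1 + 3) - 3 = 2 - 3 = -1)
J(-176) + (((-2 - 1*(-1)) + 10)*x)*(-5) = -¼/(-176) + (((-2 - 1*(-1)) + 10)*(-1))*(-5) = -¼*(-1/176) + (((-2 + 1) + 10)*(-1))*(-5) = 1/704 + ((-1 + 10)*(-1))*(-5) = 1/704 + (9*(-1))*(-5) = 1/704 - 9*(-5) = 1/704 + 45 = 31681/704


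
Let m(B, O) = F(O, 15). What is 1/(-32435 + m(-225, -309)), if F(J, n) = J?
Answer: -1/32744 ≈ -3.0540e-5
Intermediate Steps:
m(B, O) = O
1/(-32435 + m(-225, -309)) = 1/(-32435 - 309) = 1/(-32744) = -1/32744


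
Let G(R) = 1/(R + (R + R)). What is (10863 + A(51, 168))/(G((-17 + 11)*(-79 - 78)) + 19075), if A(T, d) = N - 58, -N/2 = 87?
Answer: 30043206/53905951 ≈ 0.55733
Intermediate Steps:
N = -174 (N = -2*87 = -174)
A(T, d) = -232 (A(T, d) = -174 - 58 = -232)
G(R) = 1/(3*R) (G(R) = 1/(R + 2*R) = 1/(3*R))
(10863 + A(51, 168))/(G((-17 + 11)*(-79 - 78)) + 19075) = (10863 - 232)/(1/(3*(((-17 + 11)*(-79 - 78)))) + 19075) = 10631/(1/(3*((-6*(-157)))) + 19075) = 10631/((⅓)/942 + 19075) = 10631/((⅓)*(1/942) + 19075) = 10631/(1/2826 + 19075) = 10631/(53905951/2826) = 10631*(2826/53905951) = 30043206/53905951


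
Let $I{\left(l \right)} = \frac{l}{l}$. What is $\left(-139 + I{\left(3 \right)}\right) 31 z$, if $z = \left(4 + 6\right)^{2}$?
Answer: $-427800$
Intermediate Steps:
$I{\left(l \right)} = 1$
$z = 100$ ($z = 10^{2} = 100$)
$\left(-139 + I{\left(3 \right)}\right) 31 z = \left(-139 + 1\right) 31 \cdot 100 = \left(-138\right) 3100 = -427800$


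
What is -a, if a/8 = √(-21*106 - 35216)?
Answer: -8*I*√37442 ≈ -1548.0*I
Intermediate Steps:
a = 8*I*√37442 (a = 8*√(-21*106 - 35216) = 8*√(-2226 - 35216) = 8*√(-37442) = 8*(I*√37442) = 8*I*√37442 ≈ 1548.0*I)
-a = -8*I*√37442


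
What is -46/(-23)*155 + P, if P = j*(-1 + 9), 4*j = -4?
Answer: 302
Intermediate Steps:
j = -1 (j = (1/4)*(-4) = -1)
P = -8 (P = -(-1 + 9) = -1*8 = -8)
-46/(-23)*155 + P = -46/(-23)*155 - 8 = -46*(-1/23)*155 - 8 = 2*155 - 8 = 310 - 8 = 302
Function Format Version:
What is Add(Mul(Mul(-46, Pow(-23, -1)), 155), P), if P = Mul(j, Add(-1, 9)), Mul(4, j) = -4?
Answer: 302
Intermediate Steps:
j = -1 (j = Mul(Rational(1, 4), -4) = -1)
P = -8 (P = Mul(-1, Add(-1, 9)) = Mul(-1, 8) = -8)
Add(Mul(Mul(-46, Pow(-23, -1)), 155), P) = Add(Mul(Mul(-46, Pow(-23, -1)), 155), -8) = Add(Mul(Mul(-46, Rational(-1, 23)), 155), -8) = Add(Mul(2, 155), -8) = Add(310, -8) = 302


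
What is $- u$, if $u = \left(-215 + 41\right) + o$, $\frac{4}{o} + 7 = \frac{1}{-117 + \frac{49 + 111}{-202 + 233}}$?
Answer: $\frac{1060517}{6075} \approx 174.57$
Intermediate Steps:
$o = - \frac{3467}{6075}$ ($o = \frac{4}{-7 + \frac{1}{-117 + \frac{49 + 111}{-202 + 233}}} = \frac{4}{-7 + \frac{1}{-117 + \frac{160}{31}}} = \frac{4}{-7 + \frac{1}{- \frac{3467}{31}}} = \frac{4}{-7 - \frac{31}{3467}} = \frac{4}{- \frac{24300}{3467}} = 4 \left(- \frac{3467}{24300}\right) = - \frac{3467}{6075} \approx -0.5707$)
$u = - \frac{1060517}{6075}$ ($u = \left(-215 + 41\right) - \frac{3467}{6075} = -174 - \frac{3467}{6075} = - \frac{1060517}{6075} \approx -174.57$)
$- u = \left(-1\right) \left(- \frac{1060517}{6075}\right) = \frac{1060517}{6075}$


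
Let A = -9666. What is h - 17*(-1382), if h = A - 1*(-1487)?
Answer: 15315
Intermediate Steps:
h = -8179 (h = -9666 - 1*(-1487) = -9666 + 1487 = -8179)
h - 17*(-1382) = -8179 - 17*(-1382) = -8179 + 23494 = 15315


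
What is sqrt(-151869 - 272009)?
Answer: I*sqrt(423878) ≈ 651.06*I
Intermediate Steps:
sqrt(-151869 - 272009) = sqrt(-423878) = I*sqrt(423878)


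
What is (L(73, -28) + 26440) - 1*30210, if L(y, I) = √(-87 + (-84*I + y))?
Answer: -3770 + √2338 ≈ -3721.6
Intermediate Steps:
L(y, I) = √(-87 + y - 84*I) (L(y, I) = √(-87 + (y - 84*I)) = √(-87 + y - 84*I))
(L(73, -28) + 26440) - 1*30210 = (√(-87 + 73 - 84*(-28)) + 26440) - 1*30210 = (√(-87 + 73 + 2352) + 26440) - 30210 = (√2338 + 26440) - 30210 = (26440 + √2338) - 30210 = -3770 + √2338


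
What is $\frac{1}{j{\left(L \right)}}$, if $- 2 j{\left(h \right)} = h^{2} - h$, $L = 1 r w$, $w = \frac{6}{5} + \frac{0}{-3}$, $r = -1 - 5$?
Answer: $- \frac{25}{738} \approx -0.033875$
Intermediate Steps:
$r = -6$ ($r = -1 - 5 = -6$)
$w = \frac{6}{5}$ ($w = 6 \cdot \frac{1}{5} + 0 \left(- \frac{1}{3}\right) = \frac{6}{5} + 0 = \frac{6}{5} \approx 1.2$)
$L = - \frac{36}{5}$ ($L = 1 \left(-6\right) \frac{6}{5} = \left(-6\right) \frac{6}{5} = - \frac{36}{5} \approx -7.2$)
$j{\left(h \right)} = \frac{h}{2} - \frac{h^{2}}{2}$ ($j{\left(h \right)} = - \frac{h^{2} - h}{2} = \frac{h}{2} - \frac{h^{2}}{2}$)
$\frac{1}{j{\left(L \right)}} = \frac{1}{\frac{1}{2} \left(- \frac{36}{5}\right) \left(1 - - \frac{36}{5}\right)} = \frac{1}{\frac{1}{2} \left(- \frac{36}{5}\right) \left(1 + \frac{36}{5}\right)} = \frac{1}{\frac{1}{2} \left(- \frac{36}{5}\right) \frac{41}{5}} = \frac{1}{- \frac{738}{25}} = - \frac{25}{738}$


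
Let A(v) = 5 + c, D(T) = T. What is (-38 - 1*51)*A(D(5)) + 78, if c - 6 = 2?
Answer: -1079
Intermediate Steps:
c = 8 (c = 6 + 2 = 8)
A(v) = 13 (A(v) = 5 + 8 = 13)
(-38 - 1*51)*A(D(5)) + 78 = (-38 - 1*51)*13 + 78 = (-38 - 51)*13 + 78 = -89*13 + 78 = -1157 + 78 = -1079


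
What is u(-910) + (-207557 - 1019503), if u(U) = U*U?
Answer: -398960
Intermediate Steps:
u(U) = U²
u(-910) + (-207557 - 1019503) = (-910)² + (-207557 - 1019503) = 828100 - 1227060 = -398960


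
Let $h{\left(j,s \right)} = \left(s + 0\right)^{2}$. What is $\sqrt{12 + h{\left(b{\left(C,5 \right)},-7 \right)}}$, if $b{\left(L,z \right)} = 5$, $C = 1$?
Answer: $\sqrt{61} \approx 7.8102$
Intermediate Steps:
$h{\left(j,s \right)} = s^{2}$
$\sqrt{12 + h{\left(b{\left(C,5 \right)},-7 \right)}} = \sqrt{12 + \left(-7\right)^{2}} = \sqrt{12 + 49} = \sqrt{61}$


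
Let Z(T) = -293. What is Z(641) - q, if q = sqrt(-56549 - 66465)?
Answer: -293 - I*sqrt(123014) ≈ -293.0 - 350.73*I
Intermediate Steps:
q = I*sqrt(123014) (q = sqrt(-123014) = I*sqrt(123014) ≈ 350.73*I)
Z(641) - q = -293 - I*sqrt(123014)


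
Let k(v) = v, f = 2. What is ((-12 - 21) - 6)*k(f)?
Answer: -78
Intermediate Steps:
((-12 - 21) - 6)*k(f) = ((-12 - 21) - 6)*2 = (-33 - 6)*2 = -39*2 = -78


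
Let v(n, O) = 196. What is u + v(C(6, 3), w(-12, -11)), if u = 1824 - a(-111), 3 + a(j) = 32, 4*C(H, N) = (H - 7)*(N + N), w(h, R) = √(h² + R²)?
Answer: 1991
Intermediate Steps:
w(h, R) = √(R² + h²)
C(H, N) = N*(-7 + H)/2 (C(H, N) = ((H - 7)*(N + N))/4 = ((-7 + H)*(2*N))/4 = (2*N*(-7 + H))/4 = N*(-7 + H)/2)
a(j) = 29 (a(j) = -3 + 32 = 29)
u = 1795 (u = 1824 - 1*29 = 1824 - 29 = 1795)
u + v(C(6, 3), w(-12, -11)) = 1795 + 196 = 1991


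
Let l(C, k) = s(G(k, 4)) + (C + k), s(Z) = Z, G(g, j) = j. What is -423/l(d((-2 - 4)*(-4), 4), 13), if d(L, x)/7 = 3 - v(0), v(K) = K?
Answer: -423/38 ≈ -11.132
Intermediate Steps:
d(L, x) = 21 (d(L, x) = 7*(3 - 1*0) = 7*(3 + 0) = 7*3 = 21)
l(C, k) = 4 + C + k (l(C, k) = 4 + (C + k) = 4 + C + k)
-423/l(d((-2 - 4)*(-4), 4), 13) = -423/(4 + 21 + 13) = -423/38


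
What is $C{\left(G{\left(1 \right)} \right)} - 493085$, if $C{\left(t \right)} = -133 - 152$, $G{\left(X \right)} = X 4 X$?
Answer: $-493370$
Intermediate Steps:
$G{\left(X \right)} = 4 X^{2}$
$C{\left(t \right)} = -285$
$C{\left(G{\left(1 \right)} \right)} - 493085 = -285 - 493085 = -493370$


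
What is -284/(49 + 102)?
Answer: -284/151 ≈ -1.8808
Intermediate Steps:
-284/(49 + 102) = -284/151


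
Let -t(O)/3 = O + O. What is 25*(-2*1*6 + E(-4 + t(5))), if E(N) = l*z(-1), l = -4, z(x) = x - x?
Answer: -300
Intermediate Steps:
z(x) = 0
t(O) = -6*O (t(O) = -3*(O + O) = -6*O)
E(N) = 0 (E(N) = -4*0 = 0)
25*(-2*1*6 + E(-4 + t(5))) = 25*(-2*1*6 + 0) = 25*(-2*6 + 0) = 25*(-12 + 0) = 25*(-12) = -300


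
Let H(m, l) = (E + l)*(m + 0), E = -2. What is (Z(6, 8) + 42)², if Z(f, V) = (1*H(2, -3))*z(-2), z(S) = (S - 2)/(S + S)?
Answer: 1024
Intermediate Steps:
H(m, l) = m*(-2 + l) (H(m, l) = (-2 + l)*(m + 0) = (-2 + l)*m = m*(-2 + l))
z(S) = (-2 + S)/(2*S) (z(S) = (-2 + S)/((2*S)) = (-2 + S)*(1/(2*S)) = (-2 + S)/(2*S))
Z(f, V) = -10 (Z(f, V) = (1*(2*(-2 - 3)))*((½)*(-2 - 2)/(-2)) = (1*(2*(-5)))*((½)*(-½)*(-4)) = (1*(-10))*1 = -10*1 = -10)
(Z(6, 8) + 42)² = (-10 + 42)² = 32² = 1024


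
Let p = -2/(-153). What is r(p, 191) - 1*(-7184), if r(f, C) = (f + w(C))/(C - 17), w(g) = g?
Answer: 191281673/26622 ≈ 7185.1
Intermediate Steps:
p = 2/153 (p = -2*(-1/153) = 2/153 ≈ 0.013072)
r(f, C) = (C + f)/(-17 + C) (r(f, C) = (f + C)/(C - 17) = (C + f)/(-17 + C))
r(p, 191) - 1*(-7184) = (191 + 2/153)/(-17 + 191) - 1*(-7184) = (29225/153)/174 + 7184 = (1/174)*(29225/153) + 7184 = 29225/26622 + 7184 = 191281673/26622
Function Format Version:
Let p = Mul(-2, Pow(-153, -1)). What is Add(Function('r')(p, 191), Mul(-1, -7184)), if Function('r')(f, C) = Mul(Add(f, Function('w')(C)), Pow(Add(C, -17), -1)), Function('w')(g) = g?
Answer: Rational(191281673, 26622) ≈ 7185.1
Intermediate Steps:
p = Rational(2, 153) (p = Mul(-2, Rational(-1, 153)) = Rational(2, 153) ≈ 0.013072)
Function('r')(f, C) = Mul(Pow(Add(-17, C), -1), Add(C, f)) (Function('r')(f, C) = Mul(Add(f, C), Pow(Add(C, -17), -1)) = Mul(Add(C, f), Pow(Add(-17, C), -1)) = Mul(Pow(Add(-17, C), -1), Add(C, f)))
Add(Function('r')(p, 191), Mul(-1, -7184)) = Add(Mul(Pow(Add(-17, 191), -1), Add(191, Rational(2, 153))), Mul(-1, -7184)) = Add(Mul(Pow(174, -1), Rational(29225, 153)), 7184) = Add(Mul(Rational(1, 174), Rational(29225, 153)), 7184) = Add(Rational(29225, 26622), 7184) = Rational(191281673, 26622)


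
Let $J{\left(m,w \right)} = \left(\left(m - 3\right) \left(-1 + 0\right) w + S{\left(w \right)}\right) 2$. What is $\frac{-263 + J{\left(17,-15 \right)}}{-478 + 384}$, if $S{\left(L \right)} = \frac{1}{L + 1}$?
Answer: $- \frac{549}{329} \approx -1.6687$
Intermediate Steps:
$S{\left(L \right)} = \frac{1}{1 + L}$
$J{\left(m,w \right)} = \frac{2}{1 + w} + 2 w \left(3 - m\right)$ ($J{\left(m,w \right)} = \left(\left(m - 3\right) \left(-1 + 0\right) w + \frac{1}{1 + w}\right) 2 = \left(\left(-3 + m\right) \left(-1\right) w + \frac{1}{1 + w}\right) 2 = \left(\left(3 - m\right) w + \frac{1}{1 + w}\right) 2 = \left(w \left(3 - m\right) + \frac{1}{1 + w}\right) 2 = \left(\frac{1}{1 + w} + w \left(3 - m\right)\right) 2 = \frac{2}{1 + w} + 2 w \left(3 - m\right)$)
$\frac{-263 + J{\left(17,-15 \right)}}{-478 + 384} = \frac{-263 + \frac{2 \left(1 - 15 \left(1 - 15\right) \left(3 - 17\right)\right)}{1 - 15}}{-478 + 384} = \frac{-263 + \frac{2 \left(1 - - 210 \left(3 - 17\right)\right)}{-14}}{-94} = \left(-263 + 2 \left(- \frac{1}{14}\right) \left(1 - \left(-210\right) \left(-14\right)\right)\right) \left(- \frac{1}{94}\right) = \left(-263 + 2 \left(- \frac{1}{14}\right) \left(1 - 2940\right)\right) \left(- \frac{1}{94}\right) = \left(-263 + 2 \left(- \frac{1}{14}\right) \left(-2939\right)\right) \left(- \frac{1}{94}\right) = \left(-263 + \frac{2939}{7}\right) \left(- \frac{1}{94}\right) = \frac{1098}{7} \left(- \frac{1}{94}\right) = - \frac{549}{329}$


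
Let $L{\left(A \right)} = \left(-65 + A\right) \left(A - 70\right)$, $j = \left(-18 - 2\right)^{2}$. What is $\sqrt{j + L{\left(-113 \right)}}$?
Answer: $\sqrt{32974} \approx 181.59$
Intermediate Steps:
$j = 400$ ($j = \left(-20\right)^{2} = 400$)
$L{\left(A \right)} = \left(-70 + A\right) \left(-65 + A\right)$ ($L{\left(A \right)} = \left(-65 + A\right) \left(-70 + A\right) = \left(-70 + A\right) \left(-65 + A\right)$)
$\sqrt{j + L{\left(-113 \right)}} = \sqrt{400 + \left(4550 + \left(-113\right)^{2} - -15255\right)} = \sqrt{400 + \left(4550 + 12769 + 15255\right)} = \sqrt{400 + 32574} = \sqrt{32974}$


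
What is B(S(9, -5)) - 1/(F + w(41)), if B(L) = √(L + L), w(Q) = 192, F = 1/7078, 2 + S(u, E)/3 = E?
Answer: -7078/1358977 + I*√42 ≈ -0.0052083 + 6.4807*I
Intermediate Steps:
S(u, E) = -6 + 3*E
F = 1/7078 ≈ 0.00014128
B(L) = √2*√L (B(L) = √(2*L) = √2*√L)
B(S(9, -5)) - 1/(F + w(41)) = √2*√(-6 + 3*(-5)) - 1/(1/7078 + 192) = √2*√(-6 - 15) - 1/1358977/7078 = √2*√(-21) - 1*7078/1358977 = √2*(I*√21) - 7078/1358977 = I*√42 - 7078/1358977 = -7078/1358977 + I*√42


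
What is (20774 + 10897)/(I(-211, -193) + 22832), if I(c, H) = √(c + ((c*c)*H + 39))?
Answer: 241037424/176630983 - 52785*I*√343709/176630983 ≈ 1.3646 - 0.1752*I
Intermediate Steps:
I(c, H) = √(39 + c + H*c²) (I(c, H) = √(c + (c²*H + 39)) = √(c + (H*c² + 39)) = √(c + (39 + H*c²)) = √(39 + c + H*c²))
(20774 + 10897)/(I(-211, -193) + 22832) = (20774 + 10897)/(√(39 - 211 - 193*(-211)²) + 22832) = 31671/(√(39 - 211 - 193*44521) + 22832) = 31671/(√(39 - 211 - 8592553) + 22832) = 31671/(√(-8592725) + 22832) = 31671/(5*I*√343709 + 22832) = 31671/(22832 + 5*I*√343709)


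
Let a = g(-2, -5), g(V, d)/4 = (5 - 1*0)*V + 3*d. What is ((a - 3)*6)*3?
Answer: -1854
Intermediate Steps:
g(V, d) = 12*d + 20*V (g(V, d) = 4*((5 - 1*0)*V + 3*d) = 4*((5 + 0)*V + 3*d) = 4*(5*V + 3*d) = 4*(3*d + 5*V) = 12*d + 20*V)
a = -100 (a = 12*(-5) + 20*(-2) = -60 - 40 = -100)
((a - 3)*6)*3 = ((-100 - 3)*6)*3 = -103*6*3 = -618*3 = -1854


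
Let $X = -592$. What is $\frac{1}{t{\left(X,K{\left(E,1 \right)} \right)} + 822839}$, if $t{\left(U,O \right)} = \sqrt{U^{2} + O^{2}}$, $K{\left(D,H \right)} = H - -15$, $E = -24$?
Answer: $\frac{822839}{677063669201} - \frac{16 \sqrt{1370}}{677063669201} \approx 1.2144 \cdot 10^{-6}$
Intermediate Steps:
$K{\left(D,H \right)} = 15 + H$ ($K{\left(D,H \right)} = H + 15 = 15 + H$)
$t{\left(U,O \right)} = \sqrt{O^{2} + U^{2}}$
$\frac{1}{t{\left(X,K{\left(E,1 \right)} \right)} + 822839} = \frac{1}{\sqrt{\left(15 + 1\right)^{2} + \left(-592\right)^{2}} + 822839} = \frac{1}{\sqrt{16^{2} + 350464} + 822839} = \frac{1}{\sqrt{256 + 350464} + 822839} = \frac{1}{\sqrt{350720} + 822839} = \frac{1}{16 \sqrt{1370} + 822839} = \frac{1}{822839 + 16 \sqrt{1370}}$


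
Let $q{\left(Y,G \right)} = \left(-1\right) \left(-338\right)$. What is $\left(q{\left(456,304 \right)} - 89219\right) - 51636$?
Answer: $-140517$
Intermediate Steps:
$q{\left(Y,G \right)} = 338$
$\left(q{\left(456,304 \right)} - 89219\right) - 51636 = \left(338 - 89219\right) - 51636 = -88881 - 51636 = -140517$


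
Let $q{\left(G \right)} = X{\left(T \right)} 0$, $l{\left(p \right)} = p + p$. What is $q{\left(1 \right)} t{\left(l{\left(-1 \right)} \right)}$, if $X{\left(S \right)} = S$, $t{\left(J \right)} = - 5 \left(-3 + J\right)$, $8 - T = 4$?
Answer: $0$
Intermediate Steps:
$T = 4$ ($T = 8 - 4 = 4$)
$l{\left(p \right)} = 2 p$
$t{\left(J \right)} = 15 - 5 J$
$q{\left(G \right)} = 0$ ($q{\left(G \right)} = 4 \cdot 0 = 0$)
$q{\left(1 \right)} t{\left(l{\left(-1 \right)} \right)} = 0 \left(15 - 5 \cdot 2 \left(-1\right)\right) = 0 \left(15 - -10\right) = 0 \left(15 + 10\right) = 0 \cdot 25 = 0$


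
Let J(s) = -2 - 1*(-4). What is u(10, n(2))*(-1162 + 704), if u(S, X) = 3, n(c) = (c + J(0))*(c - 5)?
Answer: -1374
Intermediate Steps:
J(s) = 2 (J(s) = -2 + 4 = 2)
n(c) = (-5 + c)*(2 + c) (n(c) = (c + 2)*(c - 5) = (2 + c)*(-5 + c) = (-5 + c)*(2 + c))
u(10, n(2))*(-1162 + 704) = 3*(-1162 + 704) = 3*(-458) = -1374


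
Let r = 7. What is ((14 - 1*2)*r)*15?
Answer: 1260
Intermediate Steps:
((14 - 1*2)*r)*15 = ((14 - 1*2)*7)*15 = ((14 - 2)*7)*15 = (12*7)*15 = 84*15 = 1260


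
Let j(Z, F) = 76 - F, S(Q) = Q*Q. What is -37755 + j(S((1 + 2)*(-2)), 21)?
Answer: -37700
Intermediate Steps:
S(Q) = Q²
-37755 + j(S((1 + 2)*(-2)), 21) = -37755 + (76 - 1*21) = -37755 + (76 - 21) = -37755 + 55 = -37700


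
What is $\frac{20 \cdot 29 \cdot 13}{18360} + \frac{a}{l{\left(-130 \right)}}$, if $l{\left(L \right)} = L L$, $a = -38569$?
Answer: $- \frac{14517521}{7757100} \approx -1.8715$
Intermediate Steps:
$l{\left(L \right)} = L^{2}$
$\frac{20 \cdot 29 \cdot 13}{18360} + \frac{a}{l{\left(-130 \right)}} = \frac{20 \cdot 29 \cdot 13}{18360} - \frac{38569}{\left(-130\right)^{2}} = 580 \cdot 13 \cdot \frac{1}{18360} - \frac{38569}{16900} = 7540 \cdot \frac{1}{18360} - \frac{38569}{16900} = \frac{377}{918} - \frac{38569}{16900} = - \frac{14517521}{7757100}$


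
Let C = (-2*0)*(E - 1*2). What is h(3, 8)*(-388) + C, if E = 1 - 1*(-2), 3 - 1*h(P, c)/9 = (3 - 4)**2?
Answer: -6984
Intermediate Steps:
h(P, c) = 18 (h(P, c) = 27 - 9*(3 - 4)**2 = 27 - 9*(-1)**2 = 27 - 9*1 = 27 - 9 = 18)
E = 3 (E = 1 + 2 = 3)
C = 0 (C = (-2*0)*(3 - 1*2) = 0*(3 - 2) = 0*1 = 0)
h(3, 8)*(-388) + C = 18*(-388) + 0 = -6984 + 0 = -6984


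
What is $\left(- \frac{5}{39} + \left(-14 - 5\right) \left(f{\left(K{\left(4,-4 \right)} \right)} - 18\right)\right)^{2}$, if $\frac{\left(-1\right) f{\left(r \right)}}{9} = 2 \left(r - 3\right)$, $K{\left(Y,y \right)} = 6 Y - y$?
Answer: $\frac{120258449089}{1521} \approx 7.9065 \cdot 10^{7}$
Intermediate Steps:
$K{\left(Y,y \right)} = - y + 6 Y$
$f{\left(r \right)} = 54 - 18 r$ ($f{\left(r \right)} = - 9 \cdot 2 \left(r - 3\right) = - 9 \cdot 2 \left(-3 + r\right) = - 9 \left(-6 + 2 r\right) = 54 - 18 r$)
$\left(- \frac{5}{39} + \left(-14 - 5\right) \left(f{\left(K{\left(4,-4 \right)} \right)} - 18\right)\right)^{2} = \left(- \frac{5}{39} + \left(-14 - 5\right) \left(\left(54 - 18 \left(\left(-1\right) \left(-4\right) + 6 \cdot 4\right)\right) - 18\right)\right)^{2} = \left(\left(-5\right) \frac{1}{39} - 19 \left(\left(54 - 18 \left(4 + 24\right)\right) - 18\right)\right)^{2} = \left(- \frac{5}{39} - 19 \left(\left(54 - 504\right) - 18\right)\right)^{2} = \left(- \frac{5}{39} - 19 \left(-450 - 18\right)\right)^{2} = \left(- \frac{5}{39} - -8892\right)^{2} = \left(- \frac{5}{39} + 8892\right)^{2} = \left(\frac{346783}{39}\right)^{2} = \frac{120258449089}{1521}$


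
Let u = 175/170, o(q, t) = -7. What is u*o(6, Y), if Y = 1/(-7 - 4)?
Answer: -245/34 ≈ -7.2059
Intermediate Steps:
Y = -1/11 (Y = 1/(-11) = -1/11 ≈ -0.090909)
u = 35/34 (u = 175*(1/170) = 35/34 ≈ 1.0294)
u*o(6, Y) = (35/34)*(-7) = -245/34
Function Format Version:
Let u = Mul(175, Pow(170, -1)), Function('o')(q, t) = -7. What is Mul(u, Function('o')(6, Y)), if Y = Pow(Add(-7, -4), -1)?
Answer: Rational(-245, 34) ≈ -7.2059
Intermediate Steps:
Y = Rational(-1, 11) (Y = Pow(-11, -1) = Rational(-1, 11) ≈ -0.090909)
u = Rational(35, 34) (u = Mul(175, Rational(1, 170)) = Rational(35, 34) ≈ 1.0294)
Mul(u, Function('o')(6, Y)) = Mul(Rational(35, 34), -7) = Rational(-245, 34)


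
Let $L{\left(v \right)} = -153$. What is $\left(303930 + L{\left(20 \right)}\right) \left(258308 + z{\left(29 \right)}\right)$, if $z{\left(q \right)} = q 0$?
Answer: $78468029316$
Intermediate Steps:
$z{\left(q \right)} = 0$
$\left(303930 + L{\left(20 \right)}\right) \left(258308 + z{\left(29 \right)}\right) = \left(303930 - 153\right) \left(258308 + 0\right) = 303777 \cdot 258308 = 78468029316$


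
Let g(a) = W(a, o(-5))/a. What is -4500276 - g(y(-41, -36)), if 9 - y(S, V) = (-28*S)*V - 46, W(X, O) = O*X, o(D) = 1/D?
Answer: -22501379/5 ≈ -4.5003e+6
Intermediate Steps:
o(D) = 1/D
y(S, V) = 55 + 28*S*V (y(S, V) = 9 - ((-28*S)*V - 46) = 9 - (-28*S*V - 46) = 9 - (-46 - 28*S*V) = 9 + (46 + 28*S*V) = 55 + 28*S*V)
g(a) = -⅕ (g(a) = (a/(-5))/a = (-a/5)/a = -⅕)
-4500276 - g(y(-41, -36)) = -4500276 - 1*(-⅕) = -4500276 + ⅕ = -22501379/5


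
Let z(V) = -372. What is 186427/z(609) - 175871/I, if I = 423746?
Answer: -39531559777/78816756 ≈ -501.56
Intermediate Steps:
186427/z(609) - 175871/I = 186427/(-372) - 175871/423746 = 186427*(-1/372) - 175871*1/423746 = -186427/372 - 175871/423746 = -39531559777/78816756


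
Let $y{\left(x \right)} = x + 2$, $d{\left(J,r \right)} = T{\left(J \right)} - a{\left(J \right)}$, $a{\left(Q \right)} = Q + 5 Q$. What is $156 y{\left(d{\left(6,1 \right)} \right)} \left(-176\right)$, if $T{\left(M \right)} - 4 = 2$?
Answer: $768768$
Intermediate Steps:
$T{\left(M \right)} = 6$ ($T{\left(M \right)} = 4 + 2 = 6$)
$a{\left(Q \right)} = 6 Q$
$d{\left(J,r \right)} = 6 - 6 J$
$y{\left(x \right)} = 2 + x$
$156 y{\left(d{\left(6,1 \right)} \right)} \left(-176\right) = 156 \left(2 + \left(6 - 36\right)\right) \left(-176\right) = 156 \left(2 - 30\right) \left(-176\right) = 156 \left(-28\right) \left(-176\right) = \left(-4368\right) \left(-176\right) = 768768$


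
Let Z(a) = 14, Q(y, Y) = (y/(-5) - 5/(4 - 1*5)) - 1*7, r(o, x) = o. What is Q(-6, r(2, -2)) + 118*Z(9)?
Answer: 8256/5 ≈ 1651.2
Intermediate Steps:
Q(y, Y) = -2 - y/5 (Q(y, Y) = (y*(-1/5) - 5/(4 - 5)) - 7 = (-y/5 - 5/(-1)) - 7 = (-y/5 - 5*(-1)) - 7 = (-y/5 + 5) - 7 = (5 - y/5) - 7 = -2 - y/5)
Q(-6, r(2, -2)) + 118*Z(9) = (-2 - 1/5*(-6)) + 118*14 = (-2 + 6/5) + 1652 = -4/5 + 1652 = 8256/5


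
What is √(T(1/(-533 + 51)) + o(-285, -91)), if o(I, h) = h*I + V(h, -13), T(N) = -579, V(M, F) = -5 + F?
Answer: √25338 ≈ 159.18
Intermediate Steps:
o(I, h) = -18 + I*h (o(I, h) = h*I + (-5 - 13) = I*h - 18 = -18 + I*h)
√(T(1/(-533 + 51)) + o(-285, -91)) = √(-579 + (-18 - 285*(-91))) = √(-579 + (-18 + 25935)) = √(-579 + 25917) = √25338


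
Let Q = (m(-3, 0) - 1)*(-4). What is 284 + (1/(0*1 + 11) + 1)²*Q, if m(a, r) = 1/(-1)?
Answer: 35516/121 ≈ 293.52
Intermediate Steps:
m(a, r) = -1
Q = 8 (Q = (-1 - 1)*(-4) = -2*(-4) = 8)
284 + (1/(0*1 + 11) + 1)²*Q = 284 + (1/(0*1 + 11) + 1)²*8 = 284 + (1/(0 + 11) + 1)²*8 = 284 + (1/11 + 1)²*8 = 284 + (12/11)²*8 = 284 + (144/121)*8 = 284 + 1152/121 = 35516/121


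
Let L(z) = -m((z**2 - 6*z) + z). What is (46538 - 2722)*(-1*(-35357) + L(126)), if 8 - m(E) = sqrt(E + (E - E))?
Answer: 1548851784 + 1445928*sqrt(14) ≈ 1.5543e+9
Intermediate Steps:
m(E) = 8 - sqrt(E) (m(E) = 8 - sqrt(E + (E - E)) = 8 - sqrt(E + 0) = 8 - sqrt(E))
L(z) = -8 + sqrt(z**2 - 5*z) (L(z) = -(8 - sqrt((z**2 - 6*z) + z)) = -(8 - sqrt(z**2 - 5*z)) = -8 + sqrt(z**2 - 5*z))
(46538 - 2722)*(-1*(-35357) + L(126)) = (46538 - 2722)*(-1*(-35357) + (-8 + sqrt(126*(-5 + 126)))) = 43816*(35357 + (-8 + sqrt(126*121))) = 43816*(35357 + (-8 + sqrt(15246))) = 43816*(35357 + (-8 + 33*sqrt(14))) = 43816*(35349 + 33*sqrt(14)) = 1548851784 + 1445928*sqrt(14)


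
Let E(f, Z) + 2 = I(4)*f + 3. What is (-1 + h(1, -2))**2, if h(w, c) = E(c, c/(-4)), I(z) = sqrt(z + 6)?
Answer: 40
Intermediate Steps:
I(z) = sqrt(6 + z)
E(f, Z) = 1 + f*sqrt(10) (E(f, Z) = -2 + (sqrt(6 + 4)*f + 3) = -2 + (sqrt(10)*f + 3) = -2 + (f*sqrt(10) + 3) = -2 + (3 + f*sqrt(10)) = 1 + f*sqrt(10))
h(w, c) = 1 + c*sqrt(10)
(-1 + h(1, -2))**2 = (-1 + (1 - 2*sqrt(10)))**2 = (-2*sqrt(10))**2 = 40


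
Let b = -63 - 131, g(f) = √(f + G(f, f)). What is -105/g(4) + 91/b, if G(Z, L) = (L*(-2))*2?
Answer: -91/194 + 35*I*√3/2 ≈ -0.46907 + 30.311*I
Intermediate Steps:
G(Z, L) = -4*L (G(Z, L) = -2*L*2 = -4*L)
g(f) = √3*√(-f) (g(f) = √(f - 4*f) = √(-3*f) = √3*√(-f))
b = -194
-105/g(4) + 91/b = -105*(-I*√3/6) + 91/(-194) = -105*(-I*√3/6) + 91*(-1/194) = -105*(-I*√3/6) - 91/194 = -(-35)*I*√3/2 - 91/194 = 35*I*√3/2 - 91/194 = -91/194 + 35*I*√3/2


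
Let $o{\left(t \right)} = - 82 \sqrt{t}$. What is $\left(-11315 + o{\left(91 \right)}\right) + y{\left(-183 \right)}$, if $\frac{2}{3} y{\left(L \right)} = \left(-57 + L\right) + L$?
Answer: $- \frac{23899}{2} - 82 \sqrt{91} \approx -12732.0$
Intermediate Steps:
$y{\left(L \right)} = - \frac{171}{2} + 3 L$ ($y{\left(L \right)} = \frac{3 \left(\left(-57 + L\right) + L\right)}{2} = \frac{3 \left(-57 + 2 L\right)}{2} = - \frac{171}{2} + 3 L$)
$\left(-11315 + o{\left(91 \right)}\right) + y{\left(-183 \right)} = \left(-11315 - 82 \sqrt{91}\right) + \left(- \frac{171}{2} + 3 \left(-183\right)\right) = \left(-11315 - 82 \sqrt{91}\right) - \frac{1269}{2} = - \frac{23899}{2} - 82 \sqrt{91}$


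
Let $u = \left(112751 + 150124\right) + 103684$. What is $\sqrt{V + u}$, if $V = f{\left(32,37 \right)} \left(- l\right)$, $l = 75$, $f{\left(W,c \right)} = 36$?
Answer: $\sqrt{363859} \approx 603.21$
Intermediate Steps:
$u = 366559$ ($u = 262875 + 103684 = 366559$)
$V = -2700$ ($V = 36 \left(\left(-1\right) 75\right) = 36 \left(-75\right) = -2700$)
$\sqrt{V + u} = \sqrt{-2700 + 366559} = \sqrt{363859}$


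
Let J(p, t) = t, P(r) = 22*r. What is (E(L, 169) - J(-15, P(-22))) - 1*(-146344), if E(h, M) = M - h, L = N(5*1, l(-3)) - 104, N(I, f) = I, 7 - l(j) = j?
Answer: 147096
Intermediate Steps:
l(j) = 7 - j
L = -99 (L = 5*1 - 104 = 5 - 104 = -99)
(E(L, 169) - J(-15, P(-22))) - 1*(-146344) = ((169 - 1*(-99)) - 22*(-22)) - 1*(-146344) = ((169 + 99) - 1*(-484)) + 146344 = (268 + 484) + 146344 = 752 + 146344 = 147096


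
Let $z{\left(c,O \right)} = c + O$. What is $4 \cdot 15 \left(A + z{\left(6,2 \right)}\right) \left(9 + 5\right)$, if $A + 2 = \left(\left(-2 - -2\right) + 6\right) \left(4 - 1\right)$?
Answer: $20160$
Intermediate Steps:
$z{\left(c,O \right)} = O + c$
$A = 16$ ($A = -2 + \left(\left(-2 - -2\right) + 6\right) \left(4 - 1\right) = -2 + \left(\left(-2 + 2\right) + 6\right) 3 = -2 + \left(0 + 6\right) 3 = -2 + 6 \cdot 3 = -2 + 18 = 16$)
$4 \cdot 15 \left(A + z{\left(6,2 \right)}\right) \left(9 + 5\right) = 4 \cdot 15 \left(16 + \left(2 + 6\right)\right) \left(9 + 5\right) = 60 \left(16 + 8\right) 14 = 60 \cdot 24 \cdot 14 = 60 \cdot 336 = 20160$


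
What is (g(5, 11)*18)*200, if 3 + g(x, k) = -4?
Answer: -25200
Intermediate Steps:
g(x, k) = -7 (g(x, k) = -3 - 4 = -7)
(g(5, 11)*18)*200 = -7*18*200 = -126*200 = -25200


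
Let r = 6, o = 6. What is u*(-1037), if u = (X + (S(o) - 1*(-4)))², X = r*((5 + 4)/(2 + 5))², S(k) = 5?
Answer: -891124173/2401 ≈ -3.7115e+5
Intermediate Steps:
X = 486/49 (X = 6*((5 + 4)/(2 + 5))² = 6*(9/7)² = 6*(81/49) = 486/49 ≈ 9.9184)
u = 859329/2401 (u = (486/49 + (5 - 1*(-4)))² = (486/49 + (5 + 4))² = (486/49 + 9)² = (927/49)² = 859329/2401 ≈ 357.90)
u*(-1037) = (859329/2401)*(-1037) = -891124173/2401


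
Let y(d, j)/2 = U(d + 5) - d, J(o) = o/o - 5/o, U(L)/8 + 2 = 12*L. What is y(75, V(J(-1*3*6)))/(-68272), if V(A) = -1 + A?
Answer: -7589/34136 ≈ -0.22232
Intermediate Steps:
U(L) = -16 + 96*L (U(L) = -16 + 8*(12*L) = -16 + 96*L)
J(o) = 1 - 5/o
y(d, j) = 928 + 190*d (y(d, j) = 2*((-16 + 96*(d + 5)) - d) = 2*((-16 + 96*(5 + d)) - d) = 2*((-16 + (480 + 96*d)) - d) = 2*((464 + 96*d) - d) = 2*(464 + 95*d) = 928 + 190*d)
y(75, V(J(-1*3*6)))/(-68272) = (928 + 190*75)/(-68272) = (928 + 14250)*(-1/68272) = 15178*(-1/68272) = -7589/34136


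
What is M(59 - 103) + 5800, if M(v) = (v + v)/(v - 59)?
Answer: 597488/103 ≈ 5800.9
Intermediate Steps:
M(v) = 2*v/(-59 + v) (M(v) = (2*v)/(-59 + v) = 2*v/(-59 + v))
M(59 - 103) + 5800 = 2*(59 - 103)/(-59 + (59 - 103)) + 5800 = 2*(-44)/(-59 - 44) + 5800 = 2*(-44)/(-103) + 5800 = 2*(-44)*(-1/103) + 5800 = 88/103 + 5800 = 597488/103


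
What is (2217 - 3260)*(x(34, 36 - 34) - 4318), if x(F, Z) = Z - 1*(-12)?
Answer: 4489072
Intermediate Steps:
x(F, Z) = 12 + Z (x(F, Z) = Z + 12 = 12 + Z)
(2217 - 3260)*(x(34, 36 - 34) - 4318) = (2217 - 3260)*((12 + (36 - 34)) - 4318) = -1043*((12 + 2) - 4318) = -1043*(14 - 4318) = -1043*(-4304) = 4489072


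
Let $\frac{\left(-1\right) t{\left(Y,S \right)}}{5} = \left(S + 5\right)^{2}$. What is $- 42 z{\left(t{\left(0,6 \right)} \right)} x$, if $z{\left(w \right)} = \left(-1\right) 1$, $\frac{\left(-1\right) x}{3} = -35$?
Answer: $4410$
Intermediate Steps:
$t{\left(Y,S \right)} = - 5 \left(5 + S\right)^{2}$ ($t{\left(Y,S \right)} = - 5 \left(S + 5\right)^{2} = - 5 \left(5 + S\right)^{2}$)
$x = 105$ ($x = \left(-3\right) \left(-35\right) = 105$)
$z{\left(w \right)} = -1$
$- 42 z{\left(t{\left(0,6 \right)} \right)} x = \left(-42\right) \left(-1\right) 105 = 42 \cdot 105 = 4410$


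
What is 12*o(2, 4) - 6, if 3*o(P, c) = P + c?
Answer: 18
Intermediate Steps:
o(P, c) = P/3 + c/3 (o(P, c) = (P + c)/3 = P/3 + c/3)
12*o(2, 4) - 6 = 12*((1/3)*2 + (1/3)*4) - 6 = 12*(2/3 + 4/3) - 6 = 12*2 - 6 = 24 - 6 = 18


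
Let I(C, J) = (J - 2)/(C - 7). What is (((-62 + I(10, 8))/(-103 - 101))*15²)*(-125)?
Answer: -140625/17 ≈ -8272.1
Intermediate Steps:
I(C, J) = (-2 + J)/(-7 + C)
(((-62 + I(10, 8))/(-103 - 101))*15²)*(-125) = (((-62 + (-2 + 8)/(-7 + 10))/(-103 - 101))*15²)*(-125) = (((-62 + 6/3)/(-204))*225)*(-125) = (((-62 + (⅓)*6)*(-1/204))*225)*(-125) = (((-62 + 2)*(-1/204))*225)*(-125) = (-60*(-1/204)*225)*(-125) = ((5/17)*225)*(-125) = (1125/17)*(-125) = -140625/17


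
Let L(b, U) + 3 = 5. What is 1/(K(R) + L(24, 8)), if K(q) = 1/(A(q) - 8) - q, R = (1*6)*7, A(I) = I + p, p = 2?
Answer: -36/1439 ≈ -0.025017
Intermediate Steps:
L(b, U) = 2 (L(b, U) = -3 + 5 = 2)
A(I) = 2 + I (A(I) = I + 2 = 2 + I)
R = 42 (R = 6*7 = 42)
K(q) = 1/(-6 + q) - q (K(q) = 1/((2 + q) - 8) - q = 1/(-6 + q) - q)
1/(K(R) + L(24, 8)) = 1/((1 - 1*42² + 6*42)/(-6 + 42) + 2) = 1/((1 - 1*1764 + 252)/36 + 2) = 1/((1 - 1764 + 252)/36 + 2) = 1/((1/36)*(-1511) + 2) = 1/(-1511/36 + 2) = 1/(-1439/36) = -36/1439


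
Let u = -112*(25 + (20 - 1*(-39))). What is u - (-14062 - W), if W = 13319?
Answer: 17973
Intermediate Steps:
u = -9408 (u = -112*(25 + (20 + 39)) = -112*(25 + 59) = -112*84 = -9408)
u - (-14062 - W) = -9408 - (-14062 - 1*13319) = -9408 - (-14062 - 13319) = -9408 - 1*(-27381) = -9408 + 27381 = 17973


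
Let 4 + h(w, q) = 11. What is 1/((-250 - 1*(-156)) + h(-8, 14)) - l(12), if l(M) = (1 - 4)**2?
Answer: -784/87 ≈ -9.0115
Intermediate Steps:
h(w, q) = 7 (h(w, q) = -4 + 11 = 7)
l(M) = 9 (l(M) = (-3)**2 = 9)
1/((-250 - 1*(-156)) + h(-8, 14)) - l(12) = 1/((-250 - 1*(-156)) + 7) - 1*9 = 1/((-250 + 156) + 7) - 9 = 1/(-94 + 7) - 9 = 1/(-87) - 9 = -1/87 - 9 = -784/87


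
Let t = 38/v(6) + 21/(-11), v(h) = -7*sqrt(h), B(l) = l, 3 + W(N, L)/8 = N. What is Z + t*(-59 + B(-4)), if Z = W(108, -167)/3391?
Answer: 4495533/37301 + 57*sqrt(6) ≈ 260.14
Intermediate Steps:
W(N, L) = -24 + 8*N
Z = 840/3391 (Z = (-24 + 8*108)/3391 = (-24 + 864)*(1/3391) = 840*(1/3391) = 840/3391 ≈ 0.24771)
t = -21/11 - 19*sqrt(6)/21 (t = 38/((-7*sqrt(6))) + 21/(-11) = 38*(-sqrt(6)/42) + 21*(-1/11) = -19*sqrt(6)/21 - 21/11 = -21/11 - 19*sqrt(6)/21 ≈ -4.1253)
Z + t*(-59 + B(-4)) = 840/3391 + (-21/11 - 19*sqrt(6)/21)*(-59 - 4) = 840/3391 + (-21/11 - 19*sqrt(6)/21)*(-63) = 840/3391 + (1323/11 + 57*sqrt(6)) = 4495533/37301 + 57*sqrt(6)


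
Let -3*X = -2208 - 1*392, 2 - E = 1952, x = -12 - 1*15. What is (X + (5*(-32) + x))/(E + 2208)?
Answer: 2039/774 ≈ 2.6344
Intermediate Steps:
x = -27 (x = -12 - 15 = -27)
E = -1950 (E = 2 - 1*1952 = 2 - 1952 = -1950)
X = 2600/3 (X = -(-2208 - 1*392)/3 = -(-2208 - 392)/3 = -1/3*(-2600) = 2600/3 ≈ 866.67)
(X + (5*(-32) + x))/(E + 2208) = (2600/3 + (5*(-32) - 27))/(-1950 + 2208) = (2600/3 + (-160 - 27))/258 = (2600/3 - 187)*(1/258) = (2039/3)*(1/258) = 2039/774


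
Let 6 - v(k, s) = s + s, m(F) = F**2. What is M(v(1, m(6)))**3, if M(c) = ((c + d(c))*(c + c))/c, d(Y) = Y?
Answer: -18399744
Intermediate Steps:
v(k, s) = 6 - 2*s (v(k, s) = 6 - (s + s) = 6 - 2*s)
M(c) = 4*c (M(c) = ((c + c)*(c + c))/c = ((2*c)*(2*c))/c = (4*c**2)/c = 4*c)
M(v(1, m(6)))**3 = (4*(6 - 2*6**2))**3 = (4*(6 - 2*36))**3 = (4*(6 - 72))**3 = (4*(-66))**3 = (-264)**3 = -18399744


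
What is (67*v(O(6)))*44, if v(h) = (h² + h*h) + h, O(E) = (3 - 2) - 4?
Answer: 44220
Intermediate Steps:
O(E) = -3 (O(E) = 1 - 4 = -3)
v(h) = h + 2*h² (v(h) = (h² + h²) + h = 2*h² + h = h + 2*h²)
(67*v(O(6)))*44 = (67*(-3*(1 + 2*(-3))))*44 = (67*(-3*(1 - 6)))*44 = (67*(-3*(-5)))*44 = (67*15)*44 = 1005*44 = 44220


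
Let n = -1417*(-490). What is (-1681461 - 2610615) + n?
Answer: -3597746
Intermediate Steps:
n = 694330
(-1681461 - 2610615) + n = (-1681461 - 2610615) + 694330 = -4292076 + 694330 = -3597746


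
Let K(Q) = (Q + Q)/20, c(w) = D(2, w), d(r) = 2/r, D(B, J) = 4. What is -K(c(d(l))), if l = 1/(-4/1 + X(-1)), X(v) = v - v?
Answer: -2/5 ≈ -0.40000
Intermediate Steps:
X(v) = 0
l = -1/4 (l = 1/(-4/1 + 0) = 1/(-4*1 + 0) = 1/(-4 + 0) = 1/(-4) = -1/4 ≈ -0.25000)
c(w) = 4
K(Q) = Q/10 (K(Q) = (2*Q)*(1/20) = Q/10)
-K(c(d(l))) = -4/10 = -1*2/5 = -2/5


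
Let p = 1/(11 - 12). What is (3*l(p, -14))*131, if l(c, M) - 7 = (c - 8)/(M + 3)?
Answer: 33798/11 ≈ 3072.5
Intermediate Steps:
p = -1 (p = 1/(-1) = -1)
l(c, M) = 7 + (-8 + c)/(3 + M) (l(c, M) = 7 + (c - 8)/(M + 3) = 7 + (-8 + c)/(3 + M))
(3*l(p, -14))*131 = (3*((13 - 1 + 7*(-14))/(3 - 14)))*131 = (3*((13 - 1 - 98)/(-11)))*131 = (3*(-1/11*(-86)))*131 = (3*(86/11))*131 = (258/11)*131 = 33798/11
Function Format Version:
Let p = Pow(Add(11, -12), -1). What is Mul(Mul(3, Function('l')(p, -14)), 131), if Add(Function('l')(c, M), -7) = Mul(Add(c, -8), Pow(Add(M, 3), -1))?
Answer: Rational(33798, 11) ≈ 3072.5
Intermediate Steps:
p = -1 (p = Pow(-1, -1) = -1)
Function('l')(c, M) = Add(7, Mul(Pow(Add(3, M), -1), Add(-8, c))) (Function('l')(c, M) = Add(7, Mul(Add(c, -8), Pow(Add(M, 3), -1))) = Add(7, Mul(Add(-8, c), Pow(Add(3, M), -1))) = Add(7, Mul(Pow(Add(3, M), -1), Add(-8, c))))
Mul(Mul(3, Function('l')(p, -14)), 131) = Mul(Mul(3, Mul(Pow(Add(3, -14), -1), Add(13, -1, Mul(7, -14)))), 131) = Mul(Mul(3, Mul(Pow(-11, -1), Add(13, -1, -98))), 131) = Mul(Mul(3, Mul(Rational(-1, 11), -86)), 131) = Mul(Mul(3, Rational(86, 11)), 131) = Mul(Rational(258, 11), 131) = Rational(33798, 11)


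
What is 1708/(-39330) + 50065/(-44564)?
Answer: -1022585881/876351060 ≈ -1.1669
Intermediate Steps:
1708/(-39330) + 50065/(-44564) = 1708*(-1/39330) + 50065*(-1/44564) = -854/19665 - 50065/44564 = -1022585881/876351060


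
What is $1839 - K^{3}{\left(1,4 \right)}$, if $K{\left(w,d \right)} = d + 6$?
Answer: $839$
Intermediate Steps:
$K{\left(w,d \right)} = 6 + d$
$1839 - K^{3}{\left(1,4 \right)} = 1839 - \left(6 + 4\right)^{3} = 1839 - 10^{3} = 1839 - 1000 = 839$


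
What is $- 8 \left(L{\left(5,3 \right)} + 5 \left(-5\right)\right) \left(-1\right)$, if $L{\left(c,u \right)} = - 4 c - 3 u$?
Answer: $-432$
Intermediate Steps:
$- 8 \left(L{\left(5,3 \right)} + 5 \left(-5\right)\right) \left(-1\right) = - 8 \left(\left(\left(-4\right) 5 - 9\right) + 5 \left(-5\right)\right) \left(-1\right) = - 8 \left(\left(-20 - 9\right) - 25\right) \left(-1\right) = - 8 \left(-29 - 25\right) \left(-1\right) = \left(-8\right) \left(-54\right) \left(-1\right) = 432 \left(-1\right) = -432$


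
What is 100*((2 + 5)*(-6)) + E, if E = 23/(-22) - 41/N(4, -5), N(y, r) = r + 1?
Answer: -184395/44 ≈ -4190.8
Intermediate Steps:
N(y, r) = 1 + r
E = 405/44 (E = 23/(-22) - 41/(1 - 5) = 23*(-1/22) - 41/(-4) = -23/22 - 41*(-¼) = -23/22 + 41/4 = 405/44 ≈ 9.2045)
100*((2 + 5)*(-6)) + E = 100*((2 + 5)*(-6)) + 405/44 = 100*(7*(-6)) + 405/44 = 100*(-42) + 405/44 = -4200 + 405/44 = -184395/44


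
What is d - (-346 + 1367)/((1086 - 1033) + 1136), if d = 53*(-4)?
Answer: -253089/1189 ≈ -212.86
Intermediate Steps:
d = -212
d - (-346 + 1367)/((1086 - 1033) + 1136) = -212 - (-346 + 1367)/((1086 - 1033) + 1136) = -212 - 1021/(53 + 1136) = -212 - 1021/1189 = -253089/1189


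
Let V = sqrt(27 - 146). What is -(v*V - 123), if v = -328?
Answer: 123 + 328*I*sqrt(119) ≈ 123.0 + 3578.1*I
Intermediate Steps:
V = I*sqrt(119) (V = sqrt(-119) = I*sqrt(119) ≈ 10.909*I)
-(v*V - 123) = -(-328*I*sqrt(119) - 123) = -(-123 - 328*I*sqrt(119)) = 123 + 328*I*sqrt(119)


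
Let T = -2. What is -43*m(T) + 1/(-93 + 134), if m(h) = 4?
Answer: -7051/41 ≈ -171.98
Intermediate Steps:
-43*m(T) + 1/(-93 + 134) = -43*4 + 1/(-93 + 134) = -172 + 1/41 = -7051/41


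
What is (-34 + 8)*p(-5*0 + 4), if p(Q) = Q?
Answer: -104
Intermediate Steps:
(-34 + 8)*p(-5*0 + 4) = (-34 + 8)*(-5*0 + 4) = -26*(0 + 4) = -26*4 = -104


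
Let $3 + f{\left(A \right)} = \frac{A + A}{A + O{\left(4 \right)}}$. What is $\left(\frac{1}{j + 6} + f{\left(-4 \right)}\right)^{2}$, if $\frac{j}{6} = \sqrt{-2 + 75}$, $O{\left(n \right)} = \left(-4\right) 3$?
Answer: $\frac{584317}{93312} - \frac{1081 \sqrt{73}}{93312} \approx 6.163$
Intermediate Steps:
$O{\left(n \right)} = -12$
$j = 6 \sqrt{73}$ ($j = 6 \sqrt{-2 + 75} = 6 \sqrt{73} \approx 51.264$)
$f{\left(A \right)} = -3 + \frac{2 A}{-12 + A}$ ($f{\left(A \right)} = -3 + \frac{A + A}{A - 12} = -3 + \frac{2 A}{-12 + A}$)
$\left(\frac{1}{j + 6} + f{\left(-4 \right)}\right)^{2} = \left(\frac{1}{6 \sqrt{73} + 6} + \frac{36 - -4}{-12 - 4}\right)^{2} = \left(\frac{1}{6 + 6 \sqrt{73}} + \frac{36 + 4}{-16}\right)^{2} = \left(\frac{1}{6 + 6 \sqrt{73}} - \frac{5}{2}\right)^{2} = \left(- \frac{5}{2} + \frac{1}{6 + 6 \sqrt{73}}\right)^{2}$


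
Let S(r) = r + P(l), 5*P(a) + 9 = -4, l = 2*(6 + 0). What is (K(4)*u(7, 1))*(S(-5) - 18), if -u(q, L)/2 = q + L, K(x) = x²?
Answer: 32768/5 ≈ 6553.6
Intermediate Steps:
l = 12 (l = 2*6 = 12)
P(a) = -13/5 (P(a) = -9/5 + (⅕)*(-4) = -9/5 - ⅘ = -13/5)
u(q, L) = -2*L - 2*q (u(q, L) = -2*(q + L) = -2*(L + q) = -2*L - 2*q)
S(r) = -13/5 + r (S(r) = r - 13/5 = -13/5 + r)
(K(4)*u(7, 1))*(S(-5) - 18) = (4²*(-2*1 - 2*7))*((-13/5 - 5) - 18) = (16*(-2 - 14))*(-38/5 - 18) = (16*(-16))*(-128/5) = -256*(-128/5) = 32768/5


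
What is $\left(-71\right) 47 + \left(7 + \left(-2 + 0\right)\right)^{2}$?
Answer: $-3312$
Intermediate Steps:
$\left(-71\right) 47 + \left(7 + \left(-2 + 0\right)\right)^{2} = -3337 + \left(7 - 2\right)^{2} = -3337 + 5^{2} = -3337 + 25 = -3312$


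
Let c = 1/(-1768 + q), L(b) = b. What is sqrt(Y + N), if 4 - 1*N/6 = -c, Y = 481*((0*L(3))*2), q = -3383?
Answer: sqrt(70750702)/1717 ≈ 4.8989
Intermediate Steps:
c = -1/5151 (c = 1/(-1768 - 3383) = 1/(-5151) = -1/5151 ≈ -0.00019414)
Y = 0 (Y = 481*((0*3)*2) = 481*(0*2) = 481*0 = 0)
N = 41206/1717 (N = 24 - (-6)*(-1)/5151 = 24 - 6*1/5151 = 24 - 2/1717 = 41206/1717 ≈ 23.999)
sqrt(Y + N) = sqrt(0 + 41206/1717) = sqrt(41206/1717) = sqrt(70750702)/1717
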